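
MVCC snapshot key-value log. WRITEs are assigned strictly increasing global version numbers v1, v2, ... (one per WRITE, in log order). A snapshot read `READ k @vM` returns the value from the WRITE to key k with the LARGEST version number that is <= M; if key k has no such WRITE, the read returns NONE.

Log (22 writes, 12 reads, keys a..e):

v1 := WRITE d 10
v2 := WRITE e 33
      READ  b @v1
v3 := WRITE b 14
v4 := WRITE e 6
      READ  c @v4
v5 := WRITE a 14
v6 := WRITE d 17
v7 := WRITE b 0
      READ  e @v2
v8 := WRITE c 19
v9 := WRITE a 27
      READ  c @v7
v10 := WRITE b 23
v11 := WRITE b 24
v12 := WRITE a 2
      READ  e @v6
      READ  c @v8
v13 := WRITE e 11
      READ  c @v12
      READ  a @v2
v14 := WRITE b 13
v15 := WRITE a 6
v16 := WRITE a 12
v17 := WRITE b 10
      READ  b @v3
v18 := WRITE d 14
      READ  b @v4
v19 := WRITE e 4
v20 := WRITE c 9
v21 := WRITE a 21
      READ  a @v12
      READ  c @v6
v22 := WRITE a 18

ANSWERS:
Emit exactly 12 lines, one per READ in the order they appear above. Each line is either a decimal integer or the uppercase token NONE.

v1: WRITE d=10  (d history now [(1, 10)])
v2: WRITE e=33  (e history now [(2, 33)])
READ b @v1: history=[] -> no version <= 1 -> NONE
v3: WRITE b=14  (b history now [(3, 14)])
v4: WRITE e=6  (e history now [(2, 33), (4, 6)])
READ c @v4: history=[] -> no version <= 4 -> NONE
v5: WRITE a=14  (a history now [(5, 14)])
v6: WRITE d=17  (d history now [(1, 10), (6, 17)])
v7: WRITE b=0  (b history now [(3, 14), (7, 0)])
READ e @v2: history=[(2, 33), (4, 6)] -> pick v2 -> 33
v8: WRITE c=19  (c history now [(8, 19)])
v9: WRITE a=27  (a history now [(5, 14), (9, 27)])
READ c @v7: history=[(8, 19)] -> no version <= 7 -> NONE
v10: WRITE b=23  (b history now [(3, 14), (7, 0), (10, 23)])
v11: WRITE b=24  (b history now [(3, 14), (7, 0), (10, 23), (11, 24)])
v12: WRITE a=2  (a history now [(5, 14), (9, 27), (12, 2)])
READ e @v6: history=[(2, 33), (4, 6)] -> pick v4 -> 6
READ c @v8: history=[(8, 19)] -> pick v8 -> 19
v13: WRITE e=11  (e history now [(2, 33), (4, 6), (13, 11)])
READ c @v12: history=[(8, 19)] -> pick v8 -> 19
READ a @v2: history=[(5, 14), (9, 27), (12, 2)] -> no version <= 2 -> NONE
v14: WRITE b=13  (b history now [(3, 14), (7, 0), (10, 23), (11, 24), (14, 13)])
v15: WRITE a=6  (a history now [(5, 14), (9, 27), (12, 2), (15, 6)])
v16: WRITE a=12  (a history now [(5, 14), (9, 27), (12, 2), (15, 6), (16, 12)])
v17: WRITE b=10  (b history now [(3, 14), (7, 0), (10, 23), (11, 24), (14, 13), (17, 10)])
READ b @v3: history=[(3, 14), (7, 0), (10, 23), (11, 24), (14, 13), (17, 10)] -> pick v3 -> 14
v18: WRITE d=14  (d history now [(1, 10), (6, 17), (18, 14)])
READ b @v4: history=[(3, 14), (7, 0), (10, 23), (11, 24), (14, 13), (17, 10)] -> pick v3 -> 14
v19: WRITE e=4  (e history now [(2, 33), (4, 6), (13, 11), (19, 4)])
v20: WRITE c=9  (c history now [(8, 19), (20, 9)])
v21: WRITE a=21  (a history now [(5, 14), (9, 27), (12, 2), (15, 6), (16, 12), (21, 21)])
READ a @v12: history=[(5, 14), (9, 27), (12, 2), (15, 6), (16, 12), (21, 21)] -> pick v12 -> 2
READ c @v6: history=[(8, 19), (20, 9)] -> no version <= 6 -> NONE
v22: WRITE a=18  (a history now [(5, 14), (9, 27), (12, 2), (15, 6), (16, 12), (21, 21), (22, 18)])

Answer: NONE
NONE
33
NONE
6
19
19
NONE
14
14
2
NONE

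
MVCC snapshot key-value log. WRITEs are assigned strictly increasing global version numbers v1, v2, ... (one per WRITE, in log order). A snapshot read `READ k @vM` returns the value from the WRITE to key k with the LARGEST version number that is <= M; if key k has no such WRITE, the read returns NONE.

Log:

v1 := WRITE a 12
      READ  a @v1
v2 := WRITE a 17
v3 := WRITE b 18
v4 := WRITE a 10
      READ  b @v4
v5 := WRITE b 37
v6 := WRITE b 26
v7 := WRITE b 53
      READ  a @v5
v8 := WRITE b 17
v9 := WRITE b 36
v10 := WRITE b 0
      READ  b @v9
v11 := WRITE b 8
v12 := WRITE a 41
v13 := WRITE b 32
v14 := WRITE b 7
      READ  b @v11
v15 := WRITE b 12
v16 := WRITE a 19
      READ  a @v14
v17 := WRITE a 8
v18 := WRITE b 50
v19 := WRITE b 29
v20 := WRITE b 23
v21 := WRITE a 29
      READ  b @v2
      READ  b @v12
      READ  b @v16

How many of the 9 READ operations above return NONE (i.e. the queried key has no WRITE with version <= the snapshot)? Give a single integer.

Answer: 1

Derivation:
v1: WRITE a=12  (a history now [(1, 12)])
READ a @v1: history=[(1, 12)] -> pick v1 -> 12
v2: WRITE a=17  (a history now [(1, 12), (2, 17)])
v3: WRITE b=18  (b history now [(3, 18)])
v4: WRITE a=10  (a history now [(1, 12), (2, 17), (4, 10)])
READ b @v4: history=[(3, 18)] -> pick v3 -> 18
v5: WRITE b=37  (b history now [(3, 18), (5, 37)])
v6: WRITE b=26  (b history now [(3, 18), (5, 37), (6, 26)])
v7: WRITE b=53  (b history now [(3, 18), (5, 37), (6, 26), (7, 53)])
READ a @v5: history=[(1, 12), (2, 17), (4, 10)] -> pick v4 -> 10
v8: WRITE b=17  (b history now [(3, 18), (5, 37), (6, 26), (7, 53), (8, 17)])
v9: WRITE b=36  (b history now [(3, 18), (5, 37), (6, 26), (7, 53), (8, 17), (9, 36)])
v10: WRITE b=0  (b history now [(3, 18), (5, 37), (6, 26), (7, 53), (8, 17), (9, 36), (10, 0)])
READ b @v9: history=[(3, 18), (5, 37), (6, 26), (7, 53), (8, 17), (9, 36), (10, 0)] -> pick v9 -> 36
v11: WRITE b=8  (b history now [(3, 18), (5, 37), (6, 26), (7, 53), (8, 17), (9, 36), (10, 0), (11, 8)])
v12: WRITE a=41  (a history now [(1, 12), (2, 17), (4, 10), (12, 41)])
v13: WRITE b=32  (b history now [(3, 18), (5, 37), (6, 26), (7, 53), (8, 17), (9, 36), (10, 0), (11, 8), (13, 32)])
v14: WRITE b=7  (b history now [(3, 18), (5, 37), (6, 26), (7, 53), (8, 17), (9, 36), (10, 0), (11, 8), (13, 32), (14, 7)])
READ b @v11: history=[(3, 18), (5, 37), (6, 26), (7, 53), (8, 17), (9, 36), (10, 0), (11, 8), (13, 32), (14, 7)] -> pick v11 -> 8
v15: WRITE b=12  (b history now [(3, 18), (5, 37), (6, 26), (7, 53), (8, 17), (9, 36), (10, 0), (11, 8), (13, 32), (14, 7), (15, 12)])
v16: WRITE a=19  (a history now [(1, 12), (2, 17), (4, 10), (12, 41), (16, 19)])
READ a @v14: history=[(1, 12), (2, 17), (4, 10), (12, 41), (16, 19)] -> pick v12 -> 41
v17: WRITE a=8  (a history now [(1, 12), (2, 17), (4, 10), (12, 41), (16, 19), (17, 8)])
v18: WRITE b=50  (b history now [(3, 18), (5, 37), (6, 26), (7, 53), (8, 17), (9, 36), (10, 0), (11, 8), (13, 32), (14, 7), (15, 12), (18, 50)])
v19: WRITE b=29  (b history now [(3, 18), (5, 37), (6, 26), (7, 53), (8, 17), (9, 36), (10, 0), (11, 8), (13, 32), (14, 7), (15, 12), (18, 50), (19, 29)])
v20: WRITE b=23  (b history now [(3, 18), (5, 37), (6, 26), (7, 53), (8, 17), (9, 36), (10, 0), (11, 8), (13, 32), (14, 7), (15, 12), (18, 50), (19, 29), (20, 23)])
v21: WRITE a=29  (a history now [(1, 12), (2, 17), (4, 10), (12, 41), (16, 19), (17, 8), (21, 29)])
READ b @v2: history=[(3, 18), (5, 37), (6, 26), (7, 53), (8, 17), (9, 36), (10, 0), (11, 8), (13, 32), (14, 7), (15, 12), (18, 50), (19, 29), (20, 23)] -> no version <= 2 -> NONE
READ b @v12: history=[(3, 18), (5, 37), (6, 26), (7, 53), (8, 17), (9, 36), (10, 0), (11, 8), (13, 32), (14, 7), (15, 12), (18, 50), (19, 29), (20, 23)] -> pick v11 -> 8
READ b @v16: history=[(3, 18), (5, 37), (6, 26), (7, 53), (8, 17), (9, 36), (10, 0), (11, 8), (13, 32), (14, 7), (15, 12), (18, 50), (19, 29), (20, 23)] -> pick v15 -> 12
Read results in order: ['12', '18', '10', '36', '8', '41', 'NONE', '8', '12']
NONE count = 1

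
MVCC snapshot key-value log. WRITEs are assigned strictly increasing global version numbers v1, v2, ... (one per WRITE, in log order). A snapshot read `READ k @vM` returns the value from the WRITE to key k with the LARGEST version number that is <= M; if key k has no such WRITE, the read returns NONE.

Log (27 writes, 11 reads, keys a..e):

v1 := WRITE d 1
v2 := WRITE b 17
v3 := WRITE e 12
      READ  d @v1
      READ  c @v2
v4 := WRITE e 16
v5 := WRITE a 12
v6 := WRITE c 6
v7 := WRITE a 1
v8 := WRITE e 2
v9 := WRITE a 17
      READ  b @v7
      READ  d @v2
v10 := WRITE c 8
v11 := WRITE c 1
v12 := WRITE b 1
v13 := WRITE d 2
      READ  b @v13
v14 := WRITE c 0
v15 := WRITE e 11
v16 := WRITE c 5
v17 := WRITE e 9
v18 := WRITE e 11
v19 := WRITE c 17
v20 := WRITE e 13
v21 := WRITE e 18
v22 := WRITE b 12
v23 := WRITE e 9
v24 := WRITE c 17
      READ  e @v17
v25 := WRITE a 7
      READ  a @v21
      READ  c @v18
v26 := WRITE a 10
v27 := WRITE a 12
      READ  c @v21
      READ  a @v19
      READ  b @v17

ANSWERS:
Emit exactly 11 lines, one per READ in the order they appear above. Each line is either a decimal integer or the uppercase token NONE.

v1: WRITE d=1  (d history now [(1, 1)])
v2: WRITE b=17  (b history now [(2, 17)])
v3: WRITE e=12  (e history now [(3, 12)])
READ d @v1: history=[(1, 1)] -> pick v1 -> 1
READ c @v2: history=[] -> no version <= 2 -> NONE
v4: WRITE e=16  (e history now [(3, 12), (4, 16)])
v5: WRITE a=12  (a history now [(5, 12)])
v6: WRITE c=6  (c history now [(6, 6)])
v7: WRITE a=1  (a history now [(5, 12), (7, 1)])
v8: WRITE e=2  (e history now [(3, 12), (4, 16), (8, 2)])
v9: WRITE a=17  (a history now [(5, 12), (7, 1), (9, 17)])
READ b @v7: history=[(2, 17)] -> pick v2 -> 17
READ d @v2: history=[(1, 1)] -> pick v1 -> 1
v10: WRITE c=8  (c history now [(6, 6), (10, 8)])
v11: WRITE c=1  (c history now [(6, 6), (10, 8), (11, 1)])
v12: WRITE b=1  (b history now [(2, 17), (12, 1)])
v13: WRITE d=2  (d history now [(1, 1), (13, 2)])
READ b @v13: history=[(2, 17), (12, 1)] -> pick v12 -> 1
v14: WRITE c=0  (c history now [(6, 6), (10, 8), (11, 1), (14, 0)])
v15: WRITE e=11  (e history now [(3, 12), (4, 16), (8, 2), (15, 11)])
v16: WRITE c=5  (c history now [(6, 6), (10, 8), (11, 1), (14, 0), (16, 5)])
v17: WRITE e=9  (e history now [(3, 12), (4, 16), (8, 2), (15, 11), (17, 9)])
v18: WRITE e=11  (e history now [(3, 12), (4, 16), (8, 2), (15, 11), (17, 9), (18, 11)])
v19: WRITE c=17  (c history now [(6, 6), (10, 8), (11, 1), (14, 0), (16, 5), (19, 17)])
v20: WRITE e=13  (e history now [(3, 12), (4, 16), (8, 2), (15, 11), (17, 9), (18, 11), (20, 13)])
v21: WRITE e=18  (e history now [(3, 12), (4, 16), (8, 2), (15, 11), (17, 9), (18, 11), (20, 13), (21, 18)])
v22: WRITE b=12  (b history now [(2, 17), (12, 1), (22, 12)])
v23: WRITE e=9  (e history now [(3, 12), (4, 16), (8, 2), (15, 11), (17, 9), (18, 11), (20, 13), (21, 18), (23, 9)])
v24: WRITE c=17  (c history now [(6, 6), (10, 8), (11, 1), (14, 0), (16, 5), (19, 17), (24, 17)])
READ e @v17: history=[(3, 12), (4, 16), (8, 2), (15, 11), (17, 9), (18, 11), (20, 13), (21, 18), (23, 9)] -> pick v17 -> 9
v25: WRITE a=7  (a history now [(5, 12), (7, 1), (9, 17), (25, 7)])
READ a @v21: history=[(5, 12), (7, 1), (9, 17), (25, 7)] -> pick v9 -> 17
READ c @v18: history=[(6, 6), (10, 8), (11, 1), (14, 0), (16, 5), (19, 17), (24, 17)] -> pick v16 -> 5
v26: WRITE a=10  (a history now [(5, 12), (7, 1), (9, 17), (25, 7), (26, 10)])
v27: WRITE a=12  (a history now [(5, 12), (7, 1), (9, 17), (25, 7), (26, 10), (27, 12)])
READ c @v21: history=[(6, 6), (10, 8), (11, 1), (14, 0), (16, 5), (19, 17), (24, 17)] -> pick v19 -> 17
READ a @v19: history=[(5, 12), (7, 1), (9, 17), (25, 7), (26, 10), (27, 12)] -> pick v9 -> 17
READ b @v17: history=[(2, 17), (12, 1), (22, 12)] -> pick v12 -> 1

Answer: 1
NONE
17
1
1
9
17
5
17
17
1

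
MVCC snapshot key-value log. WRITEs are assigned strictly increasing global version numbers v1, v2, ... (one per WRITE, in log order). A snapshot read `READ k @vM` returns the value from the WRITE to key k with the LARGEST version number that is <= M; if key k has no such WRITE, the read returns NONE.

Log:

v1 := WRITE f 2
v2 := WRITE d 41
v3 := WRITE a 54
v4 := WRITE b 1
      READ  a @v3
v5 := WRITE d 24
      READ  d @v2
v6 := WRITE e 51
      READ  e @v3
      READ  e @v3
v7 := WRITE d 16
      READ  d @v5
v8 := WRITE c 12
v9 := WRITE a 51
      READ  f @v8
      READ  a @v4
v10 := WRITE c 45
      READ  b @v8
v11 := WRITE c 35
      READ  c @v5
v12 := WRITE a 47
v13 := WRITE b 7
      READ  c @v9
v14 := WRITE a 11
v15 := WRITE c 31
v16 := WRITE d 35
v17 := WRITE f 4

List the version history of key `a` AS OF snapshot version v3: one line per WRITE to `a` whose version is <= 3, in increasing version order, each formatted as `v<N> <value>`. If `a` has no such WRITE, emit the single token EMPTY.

Scan writes for key=a with version <= 3:
  v1 WRITE f 2 -> skip
  v2 WRITE d 41 -> skip
  v3 WRITE a 54 -> keep
  v4 WRITE b 1 -> skip
  v5 WRITE d 24 -> skip
  v6 WRITE e 51 -> skip
  v7 WRITE d 16 -> skip
  v8 WRITE c 12 -> skip
  v9 WRITE a 51 -> drop (> snap)
  v10 WRITE c 45 -> skip
  v11 WRITE c 35 -> skip
  v12 WRITE a 47 -> drop (> snap)
  v13 WRITE b 7 -> skip
  v14 WRITE a 11 -> drop (> snap)
  v15 WRITE c 31 -> skip
  v16 WRITE d 35 -> skip
  v17 WRITE f 4 -> skip
Collected: [(3, 54)]

Answer: v3 54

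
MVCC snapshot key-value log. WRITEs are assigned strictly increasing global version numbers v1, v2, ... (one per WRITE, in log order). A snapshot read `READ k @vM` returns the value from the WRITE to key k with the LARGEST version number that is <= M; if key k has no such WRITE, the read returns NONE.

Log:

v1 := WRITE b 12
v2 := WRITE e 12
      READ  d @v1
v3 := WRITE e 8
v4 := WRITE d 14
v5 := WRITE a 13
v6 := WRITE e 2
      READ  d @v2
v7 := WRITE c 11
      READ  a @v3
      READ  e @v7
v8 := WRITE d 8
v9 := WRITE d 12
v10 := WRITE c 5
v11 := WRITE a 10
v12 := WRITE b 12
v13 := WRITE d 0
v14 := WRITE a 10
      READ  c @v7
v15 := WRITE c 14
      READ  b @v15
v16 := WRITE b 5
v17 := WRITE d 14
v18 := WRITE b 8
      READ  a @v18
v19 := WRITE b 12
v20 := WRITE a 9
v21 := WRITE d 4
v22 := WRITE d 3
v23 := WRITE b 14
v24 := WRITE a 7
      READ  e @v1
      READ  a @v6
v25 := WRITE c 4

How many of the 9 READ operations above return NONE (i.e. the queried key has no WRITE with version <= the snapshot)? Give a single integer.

v1: WRITE b=12  (b history now [(1, 12)])
v2: WRITE e=12  (e history now [(2, 12)])
READ d @v1: history=[] -> no version <= 1 -> NONE
v3: WRITE e=8  (e history now [(2, 12), (3, 8)])
v4: WRITE d=14  (d history now [(4, 14)])
v5: WRITE a=13  (a history now [(5, 13)])
v6: WRITE e=2  (e history now [(2, 12), (3, 8), (6, 2)])
READ d @v2: history=[(4, 14)] -> no version <= 2 -> NONE
v7: WRITE c=11  (c history now [(7, 11)])
READ a @v3: history=[(5, 13)] -> no version <= 3 -> NONE
READ e @v7: history=[(2, 12), (3, 8), (6, 2)] -> pick v6 -> 2
v8: WRITE d=8  (d history now [(4, 14), (8, 8)])
v9: WRITE d=12  (d history now [(4, 14), (8, 8), (9, 12)])
v10: WRITE c=5  (c history now [(7, 11), (10, 5)])
v11: WRITE a=10  (a history now [(5, 13), (11, 10)])
v12: WRITE b=12  (b history now [(1, 12), (12, 12)])
v13: WRITE d=0  (d history now [(4, 14), (8, 8), (9, 12), (13, 0)])
v14: WRITE a=10  (a history now [(5, 13), (11, 10), (14, 10)])
READ c @v7: history=[(7, 11), (10, 5)] -> pick v7 -> 11
v15: WRITE c=14  (c history now [(7, 11), (10, 5), (15, 14)])
READ b @v15: history=[(1, 12), (12, 12)] -> pick v12 -> 12
v16: WRITE b=5  (b history now [(1, 12), (12, 12), (16, 5)])
v17: WRITE d=14  (d history now [(4, 14), (8, 8), (9, 12), (13, 0), (17, 14)])
v18: WRITE b=8  (b history now [(1, 12), (12, 12), (16, 5), (18, 8)])
READ a @v18: history=[(5, 13), (11, 10), (14, 10)] -> pick v14 -> 10
v19: WRITE b=12  (b history now [(1, 12), (12, 12), (16, 5), (18, 8), (19, 12)])
v20: WRITE a=9  (a history now [(5, 13), (11, 10), (14, 10), (20, 9)])
v21: WRITE d=4  (d history now [(4, 14), (8, 8), (9, 12), (13, 0), (17, 14), (21, 4)])
v22: WRITE d=3  (d history now [(4, 14), (8, 8), (9, 12), (13, 0), (17, 14), (21, 4), (22, 3)])
v23: WRITE b=14  (b history now [(1, 12), (12, 12), (16, 5), (18, 8), (19, 12), (23, 14)])
v24: WRITE a=7  (a history now [(5, 13), (11, 10), (14, 10), (20, 9), (24, 7)])
READ e @v1: history=[(2, 12), (3, 8), (6, 2)] -> no version <= 1 -> NONE
READ a @v6: history=[(5, 13), (11, 10), (14, 10), (20, 9), (24, 7)] -> pick v5 -> 13
v25: WRITE c=4  (c history now [(7, 11), (10, 5), (15, 14), (25, 4)])
Read results in order: ['NONE', 'NONE', 'NONE', '2', '11', '12', '10', 'NONE', '13']
NONE count = 4

Answer: 4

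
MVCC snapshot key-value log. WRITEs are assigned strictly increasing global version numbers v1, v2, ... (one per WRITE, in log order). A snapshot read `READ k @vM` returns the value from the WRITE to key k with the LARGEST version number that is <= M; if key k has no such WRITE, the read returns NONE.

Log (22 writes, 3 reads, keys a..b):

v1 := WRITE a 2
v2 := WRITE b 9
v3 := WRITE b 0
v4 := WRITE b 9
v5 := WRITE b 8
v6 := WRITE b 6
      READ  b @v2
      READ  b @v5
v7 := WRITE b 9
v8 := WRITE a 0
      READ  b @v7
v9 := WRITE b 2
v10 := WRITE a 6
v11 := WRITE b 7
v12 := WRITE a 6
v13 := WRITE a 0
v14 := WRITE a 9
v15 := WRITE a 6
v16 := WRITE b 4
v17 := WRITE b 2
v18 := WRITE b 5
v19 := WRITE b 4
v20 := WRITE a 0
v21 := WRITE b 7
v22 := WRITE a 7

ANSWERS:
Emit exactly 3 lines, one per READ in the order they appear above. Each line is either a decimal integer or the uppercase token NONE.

v1: WRITE a=2  (a history now [(1, 2)])
v2: WRITE b=9  (b history now [(2, 9)])
v3: WRITE b=0  (b history now [(2, 9), (3, 0)])
v4: WRITE b=9  (b history now [(2, 9), (3, 0), (4, 9)])
v5: WRITE b=8  (b history now [(2, 9), (3, 0), (4, 9), (5, 8)])
v6: WRITE b=6  (b history now [(2, 9), (3, 0), (4, 9), (5, 8), (6, 6)])
READ b @v2: history=[(2, 9), (3, 0), (4, 9), (5, 8), (6, 6)] -> pick v2 -> 9
READ b @v5: history=[(2, 9), (3, 0), (4, 9), (5, 8), (6, 6)] -> pick v5 -> 8
v7: WRITE b=9  (b history now [(2, 9), (3, 0), (4, 9), (5, 8), (6, 6), (7, 9)])
v8: WRITE a=0  (a history now [(1, 2), (8, 0)])
READ b @v7: history=[(2, 9), (3, 0), (4, 9), (5, 8), (6, 6), (7, 9)] -> pick v7 -> 9
v9: WRITE b=2  (b history now [(2, 9), (3, 0), (4, 9), (5, 8), (6, 6), (7, 9), (9, 2)])
v10: WRITE a=6  (a history now [(1, 2), (8, 0), (10, 6)])
v11: WRITE b=7  (b history now [(2, 9), (3, 0), (4, 9), (5, 8), (6, 6), (7, 9), (9, 2), (11, 7)])
v12: WRITE a=6  (a history now [(1, 2), (8, 0), (10, 6), (12, 6)])
v13: WRITE a=0  (a history now [(1, 2), (8, 0), (10, 6), (12, 6), (13, 0)])
v14: WRITE a=9  (a history now [(1, 2), (8, 0), (10, 6), (12, 6), (13, 0), (14, 9)])
v15: WRITE a=6  (a history now [(1, 2), (8, 0), (10, 6), (12, 6), (13, 0), (14, 9), (15, 6)])
v16: WRITE b=4  (b history now [(2, 9), (3, 0), (4, 9), (5, 8), (6, 6), (7, 9), (9, 2), (11, 7), (16, 4)])
v17: WRITE b=2  (b history now [(2, 9), (3, 0), (4, 9), (5, 8), (6, 6), (7, 9), (9, 2), (11, 7), (16, 4), (17, 2)])
v18: WRITE b=5  (b history now [(2, 9), (3, 0), (4, 9), (5, 8), (6, 6), (7, 9), (9, 2), (11, 7), (16, 4), (17, 2), (18, 5)])
v19: WRITE b=4  (b history now [(2, 9), (3, 0), (4, 9), (5, 8), (6, 6), (7, 9), (9, 2), (11, 7), (16, 4), (17, 2), (18, 5), (19, 4)])
v20: WRITE a=0  (a history now [(1, 2), (8, 0), (10, 6), (12, 6), (13, 0), (14, 9), (15, 6), (20, 0)])
v21: WRITE b=7  (b history now [(2, 9), (3, 0), (4, 9), (5, 8), (6, 6), (7, 9), (9, 2), (11, 7), (16, 4), (17, 2), (18, 5), (19, 4), (21, 7)])
v22: WRITE a=7  (a history now [(1, 2), (8, 0), (10, 6), (12, 6), (13, 0), (14, 9), (15, 6), (20, 0), (22, 7)])

Answer: 9
8
9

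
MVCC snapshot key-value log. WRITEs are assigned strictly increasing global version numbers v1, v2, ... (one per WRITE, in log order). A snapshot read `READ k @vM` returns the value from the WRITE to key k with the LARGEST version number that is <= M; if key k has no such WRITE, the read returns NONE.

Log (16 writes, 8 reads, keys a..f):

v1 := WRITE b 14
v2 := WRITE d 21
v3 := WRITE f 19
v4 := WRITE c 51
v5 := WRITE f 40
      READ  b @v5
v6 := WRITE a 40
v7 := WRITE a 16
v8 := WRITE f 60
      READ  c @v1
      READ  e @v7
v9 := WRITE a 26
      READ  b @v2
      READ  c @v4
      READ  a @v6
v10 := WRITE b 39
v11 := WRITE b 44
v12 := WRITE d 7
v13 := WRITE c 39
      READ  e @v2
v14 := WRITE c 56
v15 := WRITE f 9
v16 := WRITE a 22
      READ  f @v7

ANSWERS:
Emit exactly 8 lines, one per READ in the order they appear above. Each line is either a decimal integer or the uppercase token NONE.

Answer: 14
NONE
NONE
14
51
40
NONE
40

Derivation:
v1: WRITE b=14  (b history now [(1, 14)])
v2: WRITE d=21  (d history now [(2, 21)])
v3: WRITE f=19  (f history now [(3, 19)])
v4: WRITE c=51  (c history now [(4, 51)])
v5: WRITE f=40  (f history now [(3, 19), (5, 40)])
READ b @v5: history=[(1, 14)] -> pick v1 -> 14
v6: WRITE a=40  (a history now [(6, 40)])
v7: WRITE a=16  (a history now [(6, 40), (7, 16)])
v8: WRITE f=60  (f history now [(3, 19), (5, 40), (8, 60)])
READ c @v1: history=[(4, 51)] -> no version <= 1 -> NONE
READ e @v7: history=[] -> no version <= 7 -> NONE
v9: WRITE a=26  (a history now [(6, 40), (7, 16), (9, 26)])
READ b @v2: history=[(1, 14)] -> pick v1 -> 14
READ c @v4: history=[(4, 51)] -> pick v4 -> 51
READ a @v6: history=[(6, 40), (7, 16), (9, 26)] -> pick v6 -> 40
v10: WRITE b=39  (b history now [(1, 14), (10, 39)])
v11: WRITE b=44  (b history now [(1, 14), (10, 39), (11, 44)])
v12: WRITE d=7  (d history now [(2, 21), (12, 7)])
v13: WRITE c=39  (c history now [(4, 51), (13, 39)])
READ e @v2: history=[] -> no version <= 2 -> NONE
v14: WRITE c=56  (c history now [(4, 51), (13, 39), (14, 56)])
v15: WRITE f=9  (f history now [(3, 19), (5, 40), (8, 60), (15, 9)])
v16: WRITE a=22  (a history now [(6, 40), (7, 16), (9, 26), (16, 22)])
READ f @v7: history=[(3, 19), (5, 40), (8, 60), (15, 9)] -> pick v5 -> 40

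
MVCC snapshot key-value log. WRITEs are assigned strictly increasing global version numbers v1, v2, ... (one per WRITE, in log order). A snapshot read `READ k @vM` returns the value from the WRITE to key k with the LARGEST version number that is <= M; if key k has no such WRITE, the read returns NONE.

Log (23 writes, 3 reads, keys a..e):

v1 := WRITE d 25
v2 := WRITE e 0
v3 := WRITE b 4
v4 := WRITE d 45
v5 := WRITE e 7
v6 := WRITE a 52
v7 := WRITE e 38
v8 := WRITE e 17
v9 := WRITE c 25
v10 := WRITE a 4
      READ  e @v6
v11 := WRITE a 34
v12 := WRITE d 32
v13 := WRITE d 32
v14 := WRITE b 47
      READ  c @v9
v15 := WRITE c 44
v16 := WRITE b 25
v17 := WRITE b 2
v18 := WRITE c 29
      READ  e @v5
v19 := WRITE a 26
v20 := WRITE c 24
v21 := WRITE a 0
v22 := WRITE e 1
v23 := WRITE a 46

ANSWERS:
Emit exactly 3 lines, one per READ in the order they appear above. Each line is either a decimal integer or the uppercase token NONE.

v1: WRITE d=25  (d history now [(1, 25)])
v2: WRITE e=0  (e history now [(2, 0)])
v3: WRITE b=4  (b history now [(3, 4)])
v4: WRITE d=45  (d history now [(1, 25), (4, 45)])
v5: WRITE e=7  (e history now [(2, 0), (5, 7)])
v6: WRITE a=52  (a history now [(6, 52)])
v7: WRITE e=38  (e history now [(2, 0), (5, 7), (7, 38)])
v8: WRITE e=17  (e history now [(2, 0), (5, 7), (7, 38), (8, 17)])
v9: WRITE c=25  (c history now [(9, 25)])
v10: WRITE a=4  (a history now [(6, 52), (10, 4)])
READ e @v6: history=[(2, 0), (5, 7), (7, 38), (8, 17)] -> pick v5 -> 7
v11: WRITE a=34  (a history now [(6, 52), (10, 4), (11, 34)])
v12: WRITE d=32  (d history now [(1, 25), (4, 45), (12, 32)])
v13: WRITE d=32  (d history now [(1, 25), (4, 45), (12, 32), (13, 32)])
v14: WRITE b=47  (b history now [(3, 4), (14, 47)])
READ c @v9: history=[(9, 25)] -> pick v9 -> 25
v15: WRITE c=44  (c history now [(9, 25), (15, 44)])
v16: WRITE b=25  (b history now [(3, 4), (14, 47), (16, 25)])
v17: WRITE b=2  (b history now [(3, 4), (14, 47), (16, 25), (17, 2)])
v18: WRITE c=29  (c history now [(9, 25), (15, 44), (18, 29)])
READ e @v5: history=[(2, 0), (5, 7), (7, 38), (8, 17)] -> pick v5 -> 7
v19: WRITE a=26  (a history now [(6, 52), (10, 4), (11, 34), (19, 26)])
v20: WRITE c=24  (c history now [(9, 25), (15, 44), (18, 29), (20, 24)])
v21: WRITE a=0  (a history now [(6, 52), (10, 4), (11, 34), (19, 26), (21, 0)])
v22: WRITE e=1  (e history now [(2, 0), (5, 7), (7, 38), (8, 17), (22, 1)])
v23: WRITE a=46  (a history now [(6, 52), (10, 4), (11, 34), (19, 26), (21, 0), (23, 46)])

Answer: 7
25
7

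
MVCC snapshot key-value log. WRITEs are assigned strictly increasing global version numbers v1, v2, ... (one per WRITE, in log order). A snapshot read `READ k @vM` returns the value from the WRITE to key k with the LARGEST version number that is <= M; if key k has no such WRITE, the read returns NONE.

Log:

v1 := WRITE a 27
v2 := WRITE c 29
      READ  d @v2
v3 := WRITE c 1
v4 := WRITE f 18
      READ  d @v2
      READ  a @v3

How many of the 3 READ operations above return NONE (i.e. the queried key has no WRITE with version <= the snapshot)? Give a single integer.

v1: WRITE a=27  (a history now [(1, 27)])
v2: WRITE c=29  (c history now [(2, 29)])
READ d @v2: history=[] -> no version <= 2 -> NONE
v3: WRITE c=1  (c history now [(2, 29), (3, 1)])
v4: WRITE f=18  (f history now [(4, 18)])
READ d @v2: history=[] -> no version <= 2 -> NONE
READ a @v3: history=[(1, 27)] -> pick v1 -> 27
Read results in order: ['NONE', 'NONE', '27']
NONE count = 2

Answer: 2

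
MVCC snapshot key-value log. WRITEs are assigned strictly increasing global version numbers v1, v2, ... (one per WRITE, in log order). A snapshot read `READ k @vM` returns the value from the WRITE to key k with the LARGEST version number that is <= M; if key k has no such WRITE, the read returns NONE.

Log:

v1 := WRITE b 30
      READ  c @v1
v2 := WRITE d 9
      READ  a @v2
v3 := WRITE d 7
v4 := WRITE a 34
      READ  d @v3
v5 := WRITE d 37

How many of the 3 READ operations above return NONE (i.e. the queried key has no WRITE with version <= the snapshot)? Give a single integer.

Answer: 2

Derivation:
v1: WRITE b=30  (b history now [(1, 30)])
READ c @v1: history=[] -> no version <= 1 -> NONE
v2: WRITE d=9  (d history now [(2, 9)])
READ a @v2: history=[] -> no version <= 2 -> NONE
v3: WRITE d=7  (d history now [(2, 9), (3, 7)])
v4: WRITE a=34  (a history now [(4, 34)])
READ d @v3: history=[(2, 9), (3, 7)] -> pick v3 -> 7
v5: WRITE d=37  (d history now [(2, 9), (3, 7), (5, 37)])
Read results in order: ['NONE', 'NONE', '7']
NONE count = 2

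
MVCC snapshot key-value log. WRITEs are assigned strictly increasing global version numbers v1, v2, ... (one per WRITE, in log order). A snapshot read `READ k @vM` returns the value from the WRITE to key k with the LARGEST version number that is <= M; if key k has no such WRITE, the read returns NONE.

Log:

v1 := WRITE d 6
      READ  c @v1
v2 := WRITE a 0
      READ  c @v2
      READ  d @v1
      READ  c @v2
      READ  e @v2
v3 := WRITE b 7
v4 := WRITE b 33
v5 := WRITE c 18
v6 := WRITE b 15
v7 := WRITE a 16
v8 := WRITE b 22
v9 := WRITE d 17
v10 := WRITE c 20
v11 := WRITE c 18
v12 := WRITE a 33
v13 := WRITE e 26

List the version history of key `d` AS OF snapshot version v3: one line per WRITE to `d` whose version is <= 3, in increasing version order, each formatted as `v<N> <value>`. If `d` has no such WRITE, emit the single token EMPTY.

Answer: v1 6

Derivation:
Scan writes for key=d with version <= 3:
  v1 WRITE d 6 -> keep
  v2 WRITE a 0 -> skip
  v3 WRITE b 7 -> skip
  v4 WRITE b 33 -> skip
  v5 WRITE c 18 -> skip
  v6 WRITE b 15 -> skip
  v7 WRITE a 16 -> skip
  v8 WRITE b 22 -> skip
  v9 WRITE d 17 -> drop (> snap)
  v10 WRITE c 20 -> skip
  v11 WRITE c 18 -> skip
  v12 WRITE a 33 -> skip
  v13 WRITE e 26 -> skip
Collected: [(1, 6)]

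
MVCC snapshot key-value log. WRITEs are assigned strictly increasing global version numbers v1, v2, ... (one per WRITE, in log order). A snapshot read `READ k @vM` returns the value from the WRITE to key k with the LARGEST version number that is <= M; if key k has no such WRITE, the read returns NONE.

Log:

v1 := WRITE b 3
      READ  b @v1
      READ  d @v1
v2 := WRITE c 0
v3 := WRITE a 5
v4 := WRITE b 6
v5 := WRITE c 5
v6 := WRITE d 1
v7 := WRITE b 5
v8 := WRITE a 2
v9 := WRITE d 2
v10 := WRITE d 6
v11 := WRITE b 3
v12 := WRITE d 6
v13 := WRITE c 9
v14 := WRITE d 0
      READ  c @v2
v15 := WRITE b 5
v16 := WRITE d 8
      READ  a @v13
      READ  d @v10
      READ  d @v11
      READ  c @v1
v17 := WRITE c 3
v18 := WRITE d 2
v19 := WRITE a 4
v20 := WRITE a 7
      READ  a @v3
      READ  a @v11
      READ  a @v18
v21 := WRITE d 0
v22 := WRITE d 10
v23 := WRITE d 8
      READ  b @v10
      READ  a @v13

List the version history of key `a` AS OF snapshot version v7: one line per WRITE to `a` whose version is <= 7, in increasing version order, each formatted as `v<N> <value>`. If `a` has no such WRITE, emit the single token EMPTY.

Scan writes for key=a with version <= 7:
  v1 WRITE b 3 -> skip
  v2 WRITE c 0 -> skip
  v3 WRITE a 5 -> keep
  v4 WRITE b 6 -> skip
  v5 WRITE c 5 -> skip
  v6 WRITE d 1 -> skip
  v7 WRITE b 5 -> skip
  v8 WRITE a 2 -> drop (> snap)
  v9 WRITE d 2 -> skip
  v10 WRITE d 6 -> skip
  v11 WRITE b 3 -> skip
  v12 WRITE d 6 -> skip
  v13 WRITE c 9 -> skip
  v14 WRITE d 0 -> skip
  v15 WRITE b 5 -> skip
  v16 WRITE d 8 -> skip
  v17 WRITE c 3 -> skip
  v18 WRITE d 2 -> skip
  v19 WRITE a 4 -> drop (> snap)
  v20 WRITE a 7 -> drop (> snap)
  v21 WRITE d 0 -> skip
  v22 WRITE d 10 -> skip
  v23 WRITE d 8 -> skip
Collected: [(3, 5)]

Answer: v3 5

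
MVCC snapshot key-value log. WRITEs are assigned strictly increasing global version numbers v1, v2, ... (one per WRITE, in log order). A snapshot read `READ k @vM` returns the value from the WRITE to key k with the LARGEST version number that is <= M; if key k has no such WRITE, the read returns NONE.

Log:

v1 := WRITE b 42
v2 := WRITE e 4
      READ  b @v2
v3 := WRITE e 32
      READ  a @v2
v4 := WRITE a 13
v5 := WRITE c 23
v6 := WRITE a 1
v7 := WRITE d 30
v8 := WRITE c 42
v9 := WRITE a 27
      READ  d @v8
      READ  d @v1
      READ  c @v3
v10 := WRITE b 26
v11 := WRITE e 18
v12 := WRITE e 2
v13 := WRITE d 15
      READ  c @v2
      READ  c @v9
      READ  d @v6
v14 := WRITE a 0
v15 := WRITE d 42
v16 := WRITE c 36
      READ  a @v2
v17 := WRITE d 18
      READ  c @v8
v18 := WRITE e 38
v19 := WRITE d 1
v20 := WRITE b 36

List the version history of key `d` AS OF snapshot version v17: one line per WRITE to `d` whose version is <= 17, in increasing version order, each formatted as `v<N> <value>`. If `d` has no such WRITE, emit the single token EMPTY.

Answer: v7 30
v13 15
v15 42
v17 18

Derivation:
Scan writes for key=d with version <= 17:
  v1 WRITE b 42 -> skip
  v2 WRITE e 4 -> skip
  v3 WRITE e 32 -> skip
  v4 WRITE a 13 -> skip
  v5 WRITE c 23 -> skip
  v6 WRITE a 1 -> skip
  v7 WRITE d 30 -> keep
  v8 WRITE c 42 -> skip
  v9 WRITE a 27 -> skip
  v10 WRITE b 26 -> skip
  v11 WRITE e 18 -> skip
  v12 WRITE e 2 -> skip
  v13 WRITE d 15 -> keep
  v14 WRITE a 0 -> skip
  v15 WRITE d 42 -> keep
  v16 WRITE c 36 -> skip
  v17 WRITE d 18 -> keep
  v18 WRITE e 38 -> skip
  v19 WRITE d 1 -> drop (> snap)
  v20 WRITE b 36 -> skip
Collected: [(7, 30), (13, 15), (15, 42), (17, 18)]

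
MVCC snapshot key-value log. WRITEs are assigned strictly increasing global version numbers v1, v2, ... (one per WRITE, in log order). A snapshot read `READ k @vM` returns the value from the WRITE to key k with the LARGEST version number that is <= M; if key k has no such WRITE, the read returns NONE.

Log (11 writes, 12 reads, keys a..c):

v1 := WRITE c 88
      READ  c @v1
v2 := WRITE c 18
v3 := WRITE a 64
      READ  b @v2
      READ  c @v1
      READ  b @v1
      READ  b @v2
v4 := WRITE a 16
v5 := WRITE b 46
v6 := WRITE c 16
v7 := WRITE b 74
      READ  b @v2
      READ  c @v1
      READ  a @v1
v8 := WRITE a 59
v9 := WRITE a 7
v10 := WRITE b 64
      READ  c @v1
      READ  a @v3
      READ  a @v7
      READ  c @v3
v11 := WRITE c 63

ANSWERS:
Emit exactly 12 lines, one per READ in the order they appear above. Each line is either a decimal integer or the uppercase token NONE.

v1: WRITE c=88  (c history now [(1, 88)])
READ c @v1: history=[(1, 88)] -> pick v1 -> 88
v2: WRITE c=18  (c history now [(1, 88), (2, 18)])
v3: WRITE a=64  (a history now [(3, 64)])
READ b @v2: history=[] -> no version <= 2 -> NONE
READ c @v1: history=[(1, 88), (2, 18)] -> pick v1 -> 88
READ b @v1: history=[] -> no version <= 1 -> NONE
READ b @v2: history=[] -> no version <= 2 -> NONE
v4: WRITE a=16  (a history now [(3, 64), (4, 16)])
v5: WRITE b=46  (b history now [(5, 46)])
v6: WRITE c=16  (c history now [(1, 88), (2, 18), (6, 16)])
v7: WRITE b=74  (b history now [(5, 46), (7, 74)])
READ b @v2: history=[(5, 46), (7, 74)] -> no version <= 2 -> NONE
READ c @v1: history=[(1, 88), (2, 18), (6, 16)] -> pick v1 -> 88
READ a @v1: history=[(3, 64), (4, 16)] -> no version <= 1 -> NONE
v8: WRITE a=59  (a history now [(3, 64), (4, 16), (8, 59)])
v9: WRITE a=7  (a history now [(3, 64), (4, 16), (8, 59), (9, 7)])
v10: WRITE b=64  (b history now [(5, 46), (7, 74), (10, 64)])
READ c @v1: history=[(1, 88), (2, 18), (6, 16)] -> pick v1 -> 88
READ a @v3: history=[(3, 64), (4, 16), (8, 59), (9, 7)] -> pick v3 -> 64
READ a @v7: history=[(3, 64), (4, 16), (8, 59), (9, 7)] -> pick v4 -> 16
READ c @v3: history=[(1, 88), (2, 18), (6, 16)] -> pick v2 -> 18
v11: WRITE c=63  (c history now [(1, 88), (2, 18), (6, 16), (11, 63)])

Answer: 88
NONE
88
NONE
NONE
NONE
88
NONE
88
64
16
18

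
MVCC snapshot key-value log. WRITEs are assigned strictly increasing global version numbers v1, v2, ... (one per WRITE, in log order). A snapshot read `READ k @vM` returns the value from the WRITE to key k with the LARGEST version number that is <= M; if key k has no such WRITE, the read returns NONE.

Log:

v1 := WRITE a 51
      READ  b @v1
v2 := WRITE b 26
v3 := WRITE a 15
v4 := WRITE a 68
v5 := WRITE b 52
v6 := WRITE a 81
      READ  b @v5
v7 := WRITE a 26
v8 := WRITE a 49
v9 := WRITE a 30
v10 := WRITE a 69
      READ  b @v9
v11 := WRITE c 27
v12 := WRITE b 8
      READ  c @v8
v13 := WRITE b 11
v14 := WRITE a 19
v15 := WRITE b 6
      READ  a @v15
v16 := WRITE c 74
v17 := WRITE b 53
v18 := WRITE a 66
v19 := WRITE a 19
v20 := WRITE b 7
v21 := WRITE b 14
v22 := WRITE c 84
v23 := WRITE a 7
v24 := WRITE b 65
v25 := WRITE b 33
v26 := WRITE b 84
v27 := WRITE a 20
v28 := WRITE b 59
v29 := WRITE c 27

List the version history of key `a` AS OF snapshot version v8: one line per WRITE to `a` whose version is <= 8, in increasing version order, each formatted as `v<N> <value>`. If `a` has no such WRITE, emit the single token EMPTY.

Scan writes for key=a with version <= 8:
  v1 WRITE a 51 -> keep
  v2 WRITE b 26 -> skip
  v3 WRITE a 15 -> keep
  v4 WRITE a 68 -> keep
  v5 WRITE b 52 -> skip
  v6 WRITE a 81 -> keep
  v7 WRITE a 26 -> keep
  v8 WRITE a 49 -> keep
  v9 WRITE a 30 -> drop (> snap)
  v10 WRITE a 69 -> drop (> snap)
  v11 WRITE c 27 -> skip
  v12 WRITE b 8 -> skip
  v13 WRITE b 11 -> skip
  v14 WRITE a 19 -> drop (> snap)
  v15 WRITE b 6 -> skip
  v16 WRITE c 74 -> skip
  v17 WRITE b 53 -> skip
  v18 WRITE a 66 -> drop (> snap)
  v19 WRITE a 19 -> drop (> snap)
  v20 WRITE b 7 -> skip
  v21 WRITE b 14 -> skip
  v22 WRITE c 84 -> skip
  v23 WRITE a 7 -> drop (> snap)
  v24 WRITE b 65 -> skip
  v25 WRITE b 33 -> skip
  v26 WRITE b 84 -> skip
  v27 WRITE a 20 -> drop (> snap)
  v28 WRITE b 59 -> skip
  v29 WRITE c 27 -> skip
Collected: [(1, 51), (3, 15), (4, 68), (6, 81), (7, 26), (8, 49)]

Answer: v1 51
v3 15
v4 68
v6 81
v7 26
v8 49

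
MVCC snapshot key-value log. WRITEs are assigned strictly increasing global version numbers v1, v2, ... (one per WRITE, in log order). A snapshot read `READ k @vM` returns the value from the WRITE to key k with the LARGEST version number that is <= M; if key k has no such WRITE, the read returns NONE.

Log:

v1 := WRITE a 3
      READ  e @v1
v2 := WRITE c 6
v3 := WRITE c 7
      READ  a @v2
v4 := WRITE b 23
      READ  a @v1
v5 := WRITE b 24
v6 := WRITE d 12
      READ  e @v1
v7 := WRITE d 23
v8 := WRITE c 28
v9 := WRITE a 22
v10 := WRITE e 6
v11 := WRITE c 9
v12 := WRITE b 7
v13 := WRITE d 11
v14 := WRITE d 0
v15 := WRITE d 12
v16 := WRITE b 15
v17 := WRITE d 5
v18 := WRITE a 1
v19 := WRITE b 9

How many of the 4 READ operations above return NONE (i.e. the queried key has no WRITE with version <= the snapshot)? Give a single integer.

Answer: 2

Derivation:
v1: WRITE a=3  (a history now [(1, 3)])
READ e @v1: history=[] -> no version <= 1 -> NONE
v2: WRITE c=6  (c history now [(2, 6)])
v3: WRITE c=7  (c history now [(2, 6), (3, 7)])
READ a @v2: history=[(1, 3)] -> pick v1 -> 3
v4: WRITE b=23  (b history now [(4, 23)])
READ a @v1: history=[(1, 3)] -> pick v1 -> 3
v5: WRITE b=24  (b history now [(4, 23), (5, 24)])
v6: WRITE d=12  (d history now [(6, 12)])
READ e @v1: history=[] -> no version <= 1 -> NONE
v7: WRITE d=23  (d history now [(6, 12), (7, 23)])
v8: WRITE c=28  (c history now [(2, 6), (3, 7), (8, 28)])
v9: WRITE a=22  (a history now [(1, 3), (9, 22)])
v10: WRITE e=6  (e history now [(10, 6)])
v11: WRITE c=9  (c history now [(2, 6), (3, 7), (8, 28), (11, 9)])
v12: WRITE b=7  (b history now [(4, 23), (5, 24), (12, 7)])
v13: WRITE d=11  (d history now [(6, 12), (7, 23), (13, 11)])
v14: WRITE d=0  (d history now [(6, 12), (7, 23), (13, 11), (14, 0)])
v15: WRITE d=12  (d history now [(6, 12), (7, 23), (13, 11), (14, 0), (15, 12)])
v16: WRITE b=15  (b history now [(4, 23), (5, 24), (12, 7), (16, 15)])
v17: WRITE d=5  (d history now [(6, 12), (7, 23), (13, 11), (14, 0), (15, 12), (17, 5)])
v18: WRITE a=1  (a history now [(1, 3), (9, 22), (18, 1)])
v19: WRITE b=9  (b history now [(4, 23), (5, 24), (12, 7), (16, 15), (19, 9)])
Read results in order: ['NONE', '3', '3', 'NONE']
NONE count = 2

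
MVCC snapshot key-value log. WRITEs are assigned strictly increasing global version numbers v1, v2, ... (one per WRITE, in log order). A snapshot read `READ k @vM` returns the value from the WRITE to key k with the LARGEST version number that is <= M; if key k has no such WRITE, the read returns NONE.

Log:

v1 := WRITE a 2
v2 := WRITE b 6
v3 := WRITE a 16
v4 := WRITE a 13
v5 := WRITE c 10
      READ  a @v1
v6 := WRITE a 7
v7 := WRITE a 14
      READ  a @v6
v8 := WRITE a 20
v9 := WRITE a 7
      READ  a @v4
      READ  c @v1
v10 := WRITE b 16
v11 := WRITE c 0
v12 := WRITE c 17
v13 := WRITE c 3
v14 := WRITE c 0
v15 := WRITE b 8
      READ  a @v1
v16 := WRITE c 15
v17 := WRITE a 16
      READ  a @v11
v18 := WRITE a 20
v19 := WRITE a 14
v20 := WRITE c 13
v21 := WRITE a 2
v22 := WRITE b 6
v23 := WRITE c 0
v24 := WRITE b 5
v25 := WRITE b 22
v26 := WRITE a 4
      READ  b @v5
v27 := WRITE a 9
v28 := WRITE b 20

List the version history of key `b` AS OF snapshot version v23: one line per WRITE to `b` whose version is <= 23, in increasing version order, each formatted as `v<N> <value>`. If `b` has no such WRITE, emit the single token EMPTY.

Answer: v2 6
v10 16
v15 8
v22 6

Derivation:
Scan writes for key=b with version <= 23:
  v1 WRITE a 2 -> skip
  v2 WRITE b 6 -> keep
  v3 WRITE a 16 -> skip
  v4 WRITE a 13 -> skip
  v5 WRITE c 10 -> skip
  v6 WRITE a 7 -> skip
  v7 WRITE a 14 -> skip
  v8 WRITE a 20 -> skip
  v9 WRITE a 7 -> skip
  v10 WRITE b 16 -> keep
  v11 WRITE c 0 -> skip
  v12 WRITE c 17 -> skip
  v13 WRITE c 3 -> skip
  v14 WRITE c 0 -> skip
  v15 WRITE b 8 -> keep
  v16 WRITE c 15 -> skip
  v17 WRITE a 16 -> skip
  v18 WRITE a 20 -> skip
  v19 WRITE a 14 -> skip
  v20 WRITE c 13 -> skip
  v21 WRITE a 2 -> skip
  v22 WRITE b 6 -> keep
  v23 WRITE c 0 -> skip
  v24 WRITE b 5 -> drop (> snap)
  v25 WRITE b 22 -> drop (> snap)
  v26 WRITE a 4 -> skip
  v27 WRITE a 9 -> skip
  v28 WRITE b 20 -> drop (> snap)
Collected: [(2, 6), (10, 16), (15, 8), (22, 6)]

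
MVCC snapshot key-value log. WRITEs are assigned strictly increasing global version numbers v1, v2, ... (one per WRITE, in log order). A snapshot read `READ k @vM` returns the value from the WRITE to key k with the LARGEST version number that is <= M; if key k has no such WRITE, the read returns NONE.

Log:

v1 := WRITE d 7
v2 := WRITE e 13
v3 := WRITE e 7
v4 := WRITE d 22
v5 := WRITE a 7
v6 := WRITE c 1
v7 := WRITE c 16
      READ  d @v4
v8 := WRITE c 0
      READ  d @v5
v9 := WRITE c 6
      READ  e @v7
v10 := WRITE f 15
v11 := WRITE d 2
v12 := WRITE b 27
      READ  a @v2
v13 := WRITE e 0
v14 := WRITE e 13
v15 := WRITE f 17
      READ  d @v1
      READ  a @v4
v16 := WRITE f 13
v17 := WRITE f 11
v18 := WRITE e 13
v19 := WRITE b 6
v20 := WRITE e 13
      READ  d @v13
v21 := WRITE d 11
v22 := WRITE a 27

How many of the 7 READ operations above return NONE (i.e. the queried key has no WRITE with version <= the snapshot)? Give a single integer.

Answer: 2

Derivation:
v1: WRITE d=7  (d history now [(1, 7)])
v2: WRITE e=13  (e history now [(2, 13)])
v3: WRITE e=7  (e history now [(2, 13), (3, 7)])
v4: WRITE d=22  (d history now [(1, 7), (4, 22)])
v5: WRITE a=7  (a history now [(5, 7)])
v6: WRITE c=1  (c history now [(6, 1)])
v7: WRITE c=16  (c history now [(6, 1), (7, 16)])
READ d @v4: history=[(1, 7), (4, 22)] -> pick v4 -> 22
v8: WRITE c=0  (c history now [(6, 1), (7, 16), (8, 0)])
READ d @v5: history=[(1, 7), (4, 22)] -> pick v4 -> 22
v9: WRITE c=6  (c history now [(6, 1), (7, 16), (8, 0), (9, 6)])
READ e @v7: history=[(2, 13), (3, 7)] -> pick v3 -> 7
v10: WRITE f=15  (f history now [(10, 15)])
v11: WRITE d=2  (d history now [(1, 7), (4, 22), (11, 2)])
v12: WRITE b=27  (b history now [(12, 27)])
READ a @v2: history=[(5, 7)] -> no version <= 2 -> NONE
v13: WRITE e=0  (e history now [(2, 13), (3, 7), (13, 0)])
v14: WRITE e=13  (e history now [(2, 13), (3, 7), (13, 0), (14, 13)])
v15: WRITE f=17  (f history now [(10, 15), (15, 17)])
READ d @v1: history=[(1, 7), (4, 22), (11, 2)] -> pick v1 -> 7
READ a @v4: history=[(5, 7)] -> no version <= 4 -> NONE
v16: WRITE f=13  (f history now [(10, 15), (15, 17), (16, 13)])
v17: WRITE f=11  (f history now [(10, 15), (15, 17), (16, 13), (17, 11)])
v18: WRITE e=13  (e history now [(2, 13), (3, 7), (13, 0), (14, 13), (18, 13)])
v19: WRITE b=6  (b history now [(12, 27), (19, 6)])
v20: WRITE e=13  (e history now [(2, 13), (3, 7), (13, 0), (14, 13), (18, 13), (20, 13)])
READ d @v13: history=[(1, 7), (4, 22), (11, 2)] -> pick v11 -> 2
v21: WRITE d=11  (d history now [(1, 7), (4, 22), (11, 2), (21, 11)])
v22: WRITE a=27  (a history now [(5, 7), (22, 27)])
Read results in order: ['22', '22', '7', 'NONE', '7', 'NONE', '2']
NONE count = 2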